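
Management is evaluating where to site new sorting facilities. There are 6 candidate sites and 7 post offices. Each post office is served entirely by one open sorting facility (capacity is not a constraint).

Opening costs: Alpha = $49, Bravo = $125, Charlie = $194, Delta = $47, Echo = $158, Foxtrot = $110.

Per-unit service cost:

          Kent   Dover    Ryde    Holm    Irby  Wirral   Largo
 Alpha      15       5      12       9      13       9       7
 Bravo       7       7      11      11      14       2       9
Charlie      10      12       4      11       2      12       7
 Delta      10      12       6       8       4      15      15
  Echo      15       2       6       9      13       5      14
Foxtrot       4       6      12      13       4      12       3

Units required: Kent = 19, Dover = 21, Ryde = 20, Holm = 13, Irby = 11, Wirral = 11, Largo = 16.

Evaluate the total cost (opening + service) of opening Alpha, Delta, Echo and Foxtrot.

Each post office is assigned to its cheapest site among the open ones.
{Alpha, Delta, Echo, Foxtrot}: Kent→Foxtrot 4·19=76, Dover→Echo 2·21=42, Ryde→Delta 6·20=120, Holm→Delta 8·13=104, Irby→Delta 4·11=44, Wirral→Echo 5·11=55, Largo→Foxtrot 3·16=48. Service 489; fixed 364; total 853.

Total cost: 853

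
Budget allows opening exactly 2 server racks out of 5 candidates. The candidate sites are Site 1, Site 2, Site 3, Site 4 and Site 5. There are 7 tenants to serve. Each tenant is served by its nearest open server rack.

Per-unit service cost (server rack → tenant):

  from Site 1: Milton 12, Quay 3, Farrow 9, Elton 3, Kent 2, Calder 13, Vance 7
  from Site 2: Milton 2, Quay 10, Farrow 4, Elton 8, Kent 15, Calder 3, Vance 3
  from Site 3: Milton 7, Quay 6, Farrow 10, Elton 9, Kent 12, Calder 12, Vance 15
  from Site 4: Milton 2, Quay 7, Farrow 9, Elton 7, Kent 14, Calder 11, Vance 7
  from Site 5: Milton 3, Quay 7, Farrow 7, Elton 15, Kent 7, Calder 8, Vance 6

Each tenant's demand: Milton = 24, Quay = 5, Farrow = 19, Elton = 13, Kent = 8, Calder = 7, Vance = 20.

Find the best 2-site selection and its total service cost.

With exactly 2 open, each tenant uses its cheapest among the chosen.
{Site 1, Site 2}: Milton→Site 2 2·24=48, Quay→Site 1 3·5=15, Farrow→Site 2 4·19=76, Elton→Site 1 3·13=39, Kent→Site 1 2·8=16, Calder→Site 2 3·7=21, Vance→Site 2 3·20=60. Service cost 275.
{Site 2, Site 5}: service cost 400
{Site 2, Site 3}: service cost 435
Among all 10 size-2 choices, {Site 1, Site 2} is lowest.

Choose Site 1 and Site 2; total service cost 275.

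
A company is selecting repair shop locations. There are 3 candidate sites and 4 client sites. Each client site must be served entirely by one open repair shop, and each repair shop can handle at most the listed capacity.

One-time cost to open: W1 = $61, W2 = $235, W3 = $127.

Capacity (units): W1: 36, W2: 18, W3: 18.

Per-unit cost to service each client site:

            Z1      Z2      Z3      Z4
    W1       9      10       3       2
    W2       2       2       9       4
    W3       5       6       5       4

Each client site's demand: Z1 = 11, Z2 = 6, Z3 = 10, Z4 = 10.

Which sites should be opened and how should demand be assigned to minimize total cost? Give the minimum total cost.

Open {W1, W3}: Z1→W3 5·11=55, Z2→W3 6·6=36, Z3→W1 3·10=30, Z4→W1 2·10=20.
Loads: W1 carries 20/36, W3 carries 17/18. Service 141; fixed 188; total 329.
Next best feasible plan costs 353.

Minimum total cost: 329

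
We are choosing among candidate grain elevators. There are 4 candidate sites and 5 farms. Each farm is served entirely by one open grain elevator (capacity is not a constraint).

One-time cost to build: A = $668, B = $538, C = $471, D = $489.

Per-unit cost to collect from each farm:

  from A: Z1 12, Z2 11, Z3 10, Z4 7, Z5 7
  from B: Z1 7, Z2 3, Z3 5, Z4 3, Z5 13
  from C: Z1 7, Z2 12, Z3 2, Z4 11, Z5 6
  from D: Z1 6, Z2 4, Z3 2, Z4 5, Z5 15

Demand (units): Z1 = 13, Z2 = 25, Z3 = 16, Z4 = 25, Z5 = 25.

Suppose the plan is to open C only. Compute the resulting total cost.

Total cost: 1319

Each farm is assigned to its cheapest site among the open ones.
{C}: Z1→C 7·13=91, Z2→C 12·25=300, Z3→C 2·16=32, Z4→C 11·25=275, Z5→C 6·25=150. Service 848; fixed 471; total 1319.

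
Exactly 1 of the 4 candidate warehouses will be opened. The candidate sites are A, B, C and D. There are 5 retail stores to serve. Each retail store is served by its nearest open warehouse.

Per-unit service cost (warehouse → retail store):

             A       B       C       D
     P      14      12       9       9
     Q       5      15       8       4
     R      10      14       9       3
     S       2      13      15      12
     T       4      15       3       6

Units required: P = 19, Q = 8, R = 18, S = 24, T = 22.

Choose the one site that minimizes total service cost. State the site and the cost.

With exactly 1 open, each retail store uses its cheapest among the chosen.
{A}: P→A 14·19=266, Q→A 5·8=40, R→A 10·18=180, S→A 2·24=48, T→A 4·22=88. Service cost 622.
{D}: service cost 677
{C}: service cost 823
Among all 4 size-1 choices, {A} is lowest.

Choose A only; total service cost 622.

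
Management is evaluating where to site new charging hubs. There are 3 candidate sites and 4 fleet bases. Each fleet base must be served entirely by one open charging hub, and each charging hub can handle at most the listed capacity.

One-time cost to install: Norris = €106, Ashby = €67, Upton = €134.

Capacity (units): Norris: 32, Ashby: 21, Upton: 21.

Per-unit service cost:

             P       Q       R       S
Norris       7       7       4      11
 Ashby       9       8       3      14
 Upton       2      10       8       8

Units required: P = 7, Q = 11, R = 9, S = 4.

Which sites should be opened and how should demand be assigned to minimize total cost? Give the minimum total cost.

Minimum total cost: 312

Open {Norris}: P→Norris 7·7=49, Q→Norris 7·11=77, R→Norris 4·9=36, S→Norris 11·4=44.
Loads: Norris carries 31/32. Service 206; fixed 106; total 312.
Next best feasible plan costs 362.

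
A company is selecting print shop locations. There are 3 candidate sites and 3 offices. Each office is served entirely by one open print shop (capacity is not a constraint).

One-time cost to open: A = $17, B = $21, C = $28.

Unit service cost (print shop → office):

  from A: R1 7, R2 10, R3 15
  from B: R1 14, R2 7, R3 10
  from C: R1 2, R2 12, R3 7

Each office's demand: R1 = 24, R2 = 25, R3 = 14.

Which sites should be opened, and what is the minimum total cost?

For any fixed open set, each office goes to its cheapest open site; total = fixed + service.
{B, C}: R1→C 2·24=48, R2→B 7·25=175, R3→C 7·14=98. Service 321; fixed 49; total 370.
{A, B, C}: service 321 + fixed 66 = 387
{A, C}: service 396 + fixed 45 = 441
{A}: service 628 + fixed 17 = 645
No other subset beats 370.

Open B and C; minimum total cost 370.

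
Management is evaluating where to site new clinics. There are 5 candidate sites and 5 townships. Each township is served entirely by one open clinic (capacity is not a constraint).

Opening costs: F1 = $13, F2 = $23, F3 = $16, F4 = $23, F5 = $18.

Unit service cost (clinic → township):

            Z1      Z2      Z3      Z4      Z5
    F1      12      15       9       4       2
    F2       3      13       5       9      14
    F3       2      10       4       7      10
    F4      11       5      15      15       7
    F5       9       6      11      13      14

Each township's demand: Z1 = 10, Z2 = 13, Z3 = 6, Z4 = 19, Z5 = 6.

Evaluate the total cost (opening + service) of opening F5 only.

Each township is assigned to its cheapest site among the open ones.
{F5}: Z1→F5 9·10=90, Z2→F5 6·13=78, Z3→F5 11·6=66, Z4→F5 13·19=247, Z5→F5 14·6=84. Service 565; fixed 18; total 583.

Total cost: 583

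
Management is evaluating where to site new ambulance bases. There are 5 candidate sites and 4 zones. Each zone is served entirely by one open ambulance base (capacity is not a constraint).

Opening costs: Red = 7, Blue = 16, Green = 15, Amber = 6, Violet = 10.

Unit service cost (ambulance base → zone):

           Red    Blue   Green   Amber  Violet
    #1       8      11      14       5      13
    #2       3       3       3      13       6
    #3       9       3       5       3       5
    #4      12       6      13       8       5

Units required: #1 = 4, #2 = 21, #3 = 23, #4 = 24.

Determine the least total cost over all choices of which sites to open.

Minimum total cost: 295

For any fixed open set, each zone goes to its cheapest open site; total = fixed + service.
{Red, Amber, Violet}: #1→Amber 5·4=20, #2→Red 3·21=63, #3→Amber 3·23=69, #4→Violet 5·24=120. Service 272; fixed 23; total 295.
{Green, Amber, Violet}: service 272 + fixed 31 = 303
{Blue, Amber, Violet}: #1→Amber 5·4=20, #2→Blue 3·21=63, #3→Blue 3·23=69, #4→Violet 5·24=120. Service 272; fixed 32; total 304.
{Red, Blue, Green, Amber, Violet}: service 272 + fixed 54 = 326
No other subset beats 295.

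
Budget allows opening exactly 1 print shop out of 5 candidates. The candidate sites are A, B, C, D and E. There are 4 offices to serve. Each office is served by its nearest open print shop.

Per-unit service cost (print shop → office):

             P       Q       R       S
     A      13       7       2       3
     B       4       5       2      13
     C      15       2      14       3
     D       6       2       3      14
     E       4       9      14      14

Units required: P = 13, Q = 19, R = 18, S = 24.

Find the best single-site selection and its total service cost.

With exactly 1 open, each office uses its cheapest among the chosen.
{A}: P→A 13·13=169, Q→A 7·19=133, R→A 2·18=36, S→A 3·24=72. Service cost 410.
{B}: service cost 495
{D}: service cost 506
Among all 5 size-1 choices, {A} is lowest.

Choose A only; total service cost 410.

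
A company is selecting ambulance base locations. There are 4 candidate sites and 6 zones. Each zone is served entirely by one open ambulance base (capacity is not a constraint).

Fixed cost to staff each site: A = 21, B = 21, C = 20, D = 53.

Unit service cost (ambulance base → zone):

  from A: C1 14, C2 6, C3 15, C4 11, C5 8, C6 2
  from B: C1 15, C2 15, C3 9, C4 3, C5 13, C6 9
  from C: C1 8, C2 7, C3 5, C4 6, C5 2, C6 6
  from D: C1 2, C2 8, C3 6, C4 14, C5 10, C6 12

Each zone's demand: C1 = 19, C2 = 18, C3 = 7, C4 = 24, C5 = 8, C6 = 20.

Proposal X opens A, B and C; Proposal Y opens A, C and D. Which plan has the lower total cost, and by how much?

Proposal Y is cheaper by 10.

Proposal X: {A, B, C}: C1→C 8·19=152, C2→A 6·18=108, C3→C 5·7=35, C4→B 3·24=72, C5→C 2·8=16, C6→A 2·20=40. Service 423; fixed 62; total 485.
Proposal Y: {A, C, D}: C1→D 2·19=38, C2→A 6·18=108, C3→C 5·7=35, C4→C 6·24=144, C5→C 2·8=16, C6→A 2·20=40. Service 381; fixed 94; total 475.
Difference: |485 − 475| = 10.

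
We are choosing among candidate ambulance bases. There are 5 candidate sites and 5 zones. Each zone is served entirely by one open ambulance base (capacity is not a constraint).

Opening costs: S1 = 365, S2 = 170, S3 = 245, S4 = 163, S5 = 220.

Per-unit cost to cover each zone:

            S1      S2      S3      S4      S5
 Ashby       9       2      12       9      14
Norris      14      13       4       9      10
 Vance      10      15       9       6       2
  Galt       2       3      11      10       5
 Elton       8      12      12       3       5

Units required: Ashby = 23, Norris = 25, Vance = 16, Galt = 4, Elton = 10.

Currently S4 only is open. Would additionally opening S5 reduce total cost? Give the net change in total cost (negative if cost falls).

Current service cost with {S4}: 598.
Adding S5: each zone re-picks its cheapest; new service cost 514, saving 84.
Extra fixed cost: 220. Net change = 220 − 84 = 136.
(Totals: 761 → 897.)

No — net change +136 (cost rises by 136).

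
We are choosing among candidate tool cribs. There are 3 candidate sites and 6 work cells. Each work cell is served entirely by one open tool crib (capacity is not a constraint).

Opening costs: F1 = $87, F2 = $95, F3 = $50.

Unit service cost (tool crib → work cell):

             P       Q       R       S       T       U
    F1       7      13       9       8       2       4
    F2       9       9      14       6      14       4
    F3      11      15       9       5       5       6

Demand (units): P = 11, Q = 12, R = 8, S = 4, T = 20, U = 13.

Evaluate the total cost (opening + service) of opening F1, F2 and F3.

Each work cell is assigned to its cheapest site among the open ones.
{F1, F2, F3}: P→F1 7·11=77, Q→F2 9·12=108, R→F1 9·8=72, S→F3 5·4=20, T→F1 2·20=40, U→F1 4·13=52. Service 369; fixed 232; total 601.

Total cost: 601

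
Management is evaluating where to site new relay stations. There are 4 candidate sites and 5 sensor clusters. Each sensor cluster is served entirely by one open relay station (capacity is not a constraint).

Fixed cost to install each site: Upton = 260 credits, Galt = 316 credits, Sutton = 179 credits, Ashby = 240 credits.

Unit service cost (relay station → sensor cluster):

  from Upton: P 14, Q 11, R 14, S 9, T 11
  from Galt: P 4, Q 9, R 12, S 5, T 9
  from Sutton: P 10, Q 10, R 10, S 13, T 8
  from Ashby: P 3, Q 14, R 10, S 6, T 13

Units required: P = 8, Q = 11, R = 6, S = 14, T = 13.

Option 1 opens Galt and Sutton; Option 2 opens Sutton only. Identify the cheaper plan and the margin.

Option 1: {Galt, Sutton}: P→Galt 4·8=32, Q→Galt 9·11=99, R→Sutton 10·6=60, S→Galt 5·14=70, T→Sutton 8·13=104. Service 365; fixed 495; total 860.
Option 2: {Sutton}: P→Sutton 10·8=80, Q→Sutton 10·11=110, R→Sutton 10·6=60, S→Sutton 13·14=182, T→Sutton 8·13=104. Service 536; fixed 179; total 715.
Difference: |860 − 715| = 145.

Option 2 is cheaper by 145.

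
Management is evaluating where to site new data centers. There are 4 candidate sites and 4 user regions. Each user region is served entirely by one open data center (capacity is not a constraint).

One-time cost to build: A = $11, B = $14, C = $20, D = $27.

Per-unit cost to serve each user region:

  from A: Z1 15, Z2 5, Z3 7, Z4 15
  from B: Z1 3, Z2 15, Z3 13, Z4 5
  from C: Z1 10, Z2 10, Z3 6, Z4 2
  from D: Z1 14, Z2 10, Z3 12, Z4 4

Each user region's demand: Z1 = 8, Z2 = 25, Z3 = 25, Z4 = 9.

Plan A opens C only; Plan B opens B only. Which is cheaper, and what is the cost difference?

Plan A: {C}: Z1→C 10·8=80, Z2→C 10·25=250, Z3→C 6·25=150, Z4→C 2·9=18. Service 498; fixed 20; total 518.
Plan B: {B}: Z1→B 3·8=24, Z2→B 15·25=375, Z3→B 13·25=325, Z4→B 5·9=45. Service 769; fixed 14; total 783.
Difference: |518 − 783| = 265.

Plan A is cheaper by 265.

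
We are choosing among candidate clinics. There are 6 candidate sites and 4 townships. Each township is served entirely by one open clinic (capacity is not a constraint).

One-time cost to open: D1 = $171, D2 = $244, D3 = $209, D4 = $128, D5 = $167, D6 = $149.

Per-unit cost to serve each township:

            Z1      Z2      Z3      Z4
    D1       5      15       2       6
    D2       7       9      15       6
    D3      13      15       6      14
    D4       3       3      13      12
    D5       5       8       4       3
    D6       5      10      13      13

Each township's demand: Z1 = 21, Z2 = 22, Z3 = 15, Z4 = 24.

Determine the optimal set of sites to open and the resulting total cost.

For any fixed open set, each township goes to its cheapest open site; total = fixed + service.
{D4, D5}: Z1→D4 3·21=63, Z2→D4 3·22=66, Z3→D5 4·15=60, Z4→D5 3·24=72. Service 261; fixed 295; total 556.
{D5}: Z1→D5 5·21=105, Z2→D5 8·22=176, Z3→D5 4·15=60, Z4→D5 3·24=72. Service 413; fixed 167; total 580.
{D1, D4}: Z1→D4 3·21=63, Z2→D4 3·22=66, Z3→D1 2·15=30, Z4→D1 6·24=144. Service 303; fixed 299; total 602.
{D1, D2, D3, D4, D5, D6}: Z1→D4 3·21=63, Z2→D4 3·22=66, Z3→D1 2·15=30, Z4→D5 3·24=72. Service 231; fixed 1068; total 1299.
No other subset beats 556.

Open D4 and D5; minimum total cost 556.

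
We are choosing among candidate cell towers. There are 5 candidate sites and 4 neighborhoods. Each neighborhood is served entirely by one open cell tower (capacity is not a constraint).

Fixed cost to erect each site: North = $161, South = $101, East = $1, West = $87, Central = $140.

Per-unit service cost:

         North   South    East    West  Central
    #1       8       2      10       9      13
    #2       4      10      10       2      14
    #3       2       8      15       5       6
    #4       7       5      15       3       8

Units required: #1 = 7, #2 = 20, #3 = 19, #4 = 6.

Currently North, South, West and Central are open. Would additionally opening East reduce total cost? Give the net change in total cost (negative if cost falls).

No — net change +1 (cost rises by 1).

Current service cost with {North, South, West, Central}: 110.
Adding East: each neighborhood re-picks its cheapest; new service cost 110, saving 0.
Extra fixed cost: 1. Net change = 1 − 0 = 1.
(Totals: 599 → 600.)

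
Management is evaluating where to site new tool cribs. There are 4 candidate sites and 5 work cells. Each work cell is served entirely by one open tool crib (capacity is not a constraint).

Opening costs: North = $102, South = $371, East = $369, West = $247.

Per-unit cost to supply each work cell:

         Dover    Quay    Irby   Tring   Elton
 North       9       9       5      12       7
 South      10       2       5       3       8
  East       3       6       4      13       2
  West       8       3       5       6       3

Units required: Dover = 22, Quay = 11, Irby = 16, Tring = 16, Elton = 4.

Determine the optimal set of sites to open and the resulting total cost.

For any fixed open set, each work cell goes to its cheapest open site; total = fixed + service.
{West}: Dover→West 8·22=176, Quay→West 3·11=33, Irby→West 5·16=80, Tring→West 6·16=96, Elton→West 3·4=12. Service 397; fixed 247; total 644.
{North}: Dover→North 9·22=198, Quay→North 9·11=99, Irby→North 5·16=80, Tring→North 12·16=192, Elton→North 7·4=28. Service 597; fixed 102; total 699.
{North, West}: service 397 + fixed 349 = 746
{North, South, East, West}: service 208 + fixed 1089 = 1297
No other subset beats 644.

Open West only; minimum total cost 644.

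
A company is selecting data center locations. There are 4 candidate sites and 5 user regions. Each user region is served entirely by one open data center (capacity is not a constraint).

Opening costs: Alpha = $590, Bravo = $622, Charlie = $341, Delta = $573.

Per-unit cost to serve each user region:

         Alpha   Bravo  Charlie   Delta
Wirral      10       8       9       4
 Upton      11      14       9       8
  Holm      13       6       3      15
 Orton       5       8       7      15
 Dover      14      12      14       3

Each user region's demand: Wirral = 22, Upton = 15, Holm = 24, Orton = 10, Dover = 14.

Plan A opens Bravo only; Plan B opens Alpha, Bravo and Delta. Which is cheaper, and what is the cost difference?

Plan A: {Bravo}: Wirral→Bravo 8·22=176, Upton→Bravo 14·15=210, Holm→Bravo 6·24=144, Orton→Bravo 8·10=80, Dover→Bravo 12·14=168. Service 778; fixed 622; total 1400.
Plan B: {Alpha, Bravo, Delta}: Wirral→Delta 4·22=88, Upton→Delta 8·15=120, Holm→Bravo 6·24=144, Orton→Alpha 5·10=50, Dover→Delta 3·14=42. Service 444; fixed 1785; total 2229.
Difference: |1400 − 2229| = 829.

Plan A is cheaper by 829.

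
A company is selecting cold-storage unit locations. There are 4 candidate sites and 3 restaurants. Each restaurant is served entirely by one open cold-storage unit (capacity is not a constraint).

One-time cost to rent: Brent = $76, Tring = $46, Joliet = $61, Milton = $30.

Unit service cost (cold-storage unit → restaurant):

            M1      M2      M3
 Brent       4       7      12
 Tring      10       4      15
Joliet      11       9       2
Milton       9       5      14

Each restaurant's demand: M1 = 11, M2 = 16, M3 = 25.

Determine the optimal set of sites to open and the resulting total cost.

Open Joliet and Milton; minimum total cost 320.

For any fixed open set, each restaurant goes to its cheapest open site; total = fixed + service.
{Joliet, Milton}: M1→Milton 9·11=99, M2→Milton 5·16=80, M3→Joliet 2·25=50. Service 229; fixed 91; total 320.
{Tring, Joliet}: service 224 + fixed 107 = 331
{Brent, Tring, Joliet}: service 158 + fixed 183 = 341
{Brent, Tring, Joliet, Milton}: service 158 + fixed 213 = 371
No other subset beats 320.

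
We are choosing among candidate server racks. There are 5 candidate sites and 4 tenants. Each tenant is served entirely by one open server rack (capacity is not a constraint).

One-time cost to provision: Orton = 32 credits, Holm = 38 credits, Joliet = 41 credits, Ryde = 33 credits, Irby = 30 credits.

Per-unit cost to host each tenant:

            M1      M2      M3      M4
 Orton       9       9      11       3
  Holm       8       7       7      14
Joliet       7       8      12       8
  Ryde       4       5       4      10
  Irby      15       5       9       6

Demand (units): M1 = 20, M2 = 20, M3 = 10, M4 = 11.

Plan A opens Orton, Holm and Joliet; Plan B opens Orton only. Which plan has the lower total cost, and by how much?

Plan A: {Orton, Holm, Joliet}: M1→Joliet 7·20=140, M2→Holm 7·20=140, M3→Holm 7·10=70, M4→Orton 3·11=33. Service 383; fixed 111; total 494.
Plan B: {Orton}: M1→Orton 9·20=180, M2→Orton 9·20=180, M3→Orton 11·10=110, M4→Orton 3·11=33. Service 503; fixed 32; total 535.
Difference: |494 − 535| = 41.

Plan A is cheaper by 41.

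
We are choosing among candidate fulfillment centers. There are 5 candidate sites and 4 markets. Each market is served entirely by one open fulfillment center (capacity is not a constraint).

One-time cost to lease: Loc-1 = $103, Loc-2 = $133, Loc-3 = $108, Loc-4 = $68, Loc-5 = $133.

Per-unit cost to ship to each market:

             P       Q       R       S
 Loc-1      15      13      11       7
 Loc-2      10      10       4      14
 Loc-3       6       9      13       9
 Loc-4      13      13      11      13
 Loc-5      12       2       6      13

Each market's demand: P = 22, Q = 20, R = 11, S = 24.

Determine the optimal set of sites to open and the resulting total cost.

Open Loc-3 and Loc-5; minimum total cost 695.

For any fixed open set, each market goes to its cheapest open site; total = fixed + service.
{Loc-3, Loc-5}: P→Loc-3 6·22=132, Q→Loc-5 2·20=40, R→Loc-5 6·11=66, S→Loc-3 9·24=216. Service 454; fixed 241; total 695.
{Loc-1, Loc-3, Loc-5}: service 406 + fixed 344 = 750
{Loc-3, Loc-4, Loc-5}: P→Loc-3 6·22=132, Q→Loc-5 2·20=40, R→Loc-5 6·11=66, S→Loc-3 9·24=216. Service 454; fixed 309; total 763.
{Loc-1, Loc-2, Loc-3, Loc-4, Loc-5}: service 384 + fixed 545 = 929
No other subset beats 695.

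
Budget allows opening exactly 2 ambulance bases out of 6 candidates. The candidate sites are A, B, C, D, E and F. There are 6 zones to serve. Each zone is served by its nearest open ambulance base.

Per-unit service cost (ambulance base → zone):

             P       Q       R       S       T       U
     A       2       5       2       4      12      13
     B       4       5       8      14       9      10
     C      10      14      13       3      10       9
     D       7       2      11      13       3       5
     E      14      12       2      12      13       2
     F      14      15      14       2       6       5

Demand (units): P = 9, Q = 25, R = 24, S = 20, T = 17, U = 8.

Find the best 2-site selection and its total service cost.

Choose A and D; total service cost 287.

With exactly 2 open, each zone uses its cheapest among the chosen.
{A, D}: P→A 2·9=18, Q→D 2·25=50, R→A 2·24=48, S→A 4·20=80, T→D 3·17=51, U→D 5·8=40. Service cost 287.
{A, F}: service cost 373
{D, E}: service cost 468
Among all 15 size-2 choices, {A, D} is lowest.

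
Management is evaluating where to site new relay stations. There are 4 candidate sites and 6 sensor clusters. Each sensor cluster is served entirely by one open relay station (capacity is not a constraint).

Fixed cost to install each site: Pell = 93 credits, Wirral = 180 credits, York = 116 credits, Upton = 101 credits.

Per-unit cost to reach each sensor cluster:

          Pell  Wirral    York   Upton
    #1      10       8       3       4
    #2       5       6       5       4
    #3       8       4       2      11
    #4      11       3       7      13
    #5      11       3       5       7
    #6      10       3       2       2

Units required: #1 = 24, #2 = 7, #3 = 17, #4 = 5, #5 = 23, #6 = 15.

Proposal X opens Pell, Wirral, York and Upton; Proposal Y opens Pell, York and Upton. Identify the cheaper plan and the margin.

Proposal Y is cheaper by 114.

Proposal X: {Pell, Wirral, York, Upton}: #1→York 3·24=72, #2→Upton 4·7=28, #3→York 2·17=34, #4→Wirral 3·5=15, #5→Wirral 3·23=69, #6→York 2·15=30. Service 248; fixed 490; total 738.
Proposal Y: {Pell, York, Upton}: #1→York 3·24=72, #2→Upton 4·7=28, #3→York 2·17=34, #4→York 7·5=35, #5→York 5·23=115, #6→York 2·15=30. Service 314; fixed 310; total 624.
Difference: |738 − 624| = 114.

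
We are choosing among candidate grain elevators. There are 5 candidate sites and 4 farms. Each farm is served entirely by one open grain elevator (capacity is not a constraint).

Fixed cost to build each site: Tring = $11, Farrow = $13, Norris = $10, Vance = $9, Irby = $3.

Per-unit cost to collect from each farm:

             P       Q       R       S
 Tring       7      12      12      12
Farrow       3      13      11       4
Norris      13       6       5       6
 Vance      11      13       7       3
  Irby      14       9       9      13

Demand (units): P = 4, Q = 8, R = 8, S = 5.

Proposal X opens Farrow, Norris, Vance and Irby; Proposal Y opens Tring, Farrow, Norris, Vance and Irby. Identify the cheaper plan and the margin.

Proposal X is cheaper by 11.

Proposal X: {Farrow, Norris, Vance, Irby}: P→Farrow 3·4=12, Q→Norris 6·8=48, R→Norris 5·8=40, S→Vance 3·5=15. Service 115; fixed 35; total 150.
Proposal Y: {Tring, Farrow, Norris, Vance, Irby}: P→Farrow 3·4=12, Q→Norris 6·8=48, R→Norris 5·8=40, S→Vance 3·5=15. Service 115; fixed 46; total 161.
Difference: |150 − 161| = 11.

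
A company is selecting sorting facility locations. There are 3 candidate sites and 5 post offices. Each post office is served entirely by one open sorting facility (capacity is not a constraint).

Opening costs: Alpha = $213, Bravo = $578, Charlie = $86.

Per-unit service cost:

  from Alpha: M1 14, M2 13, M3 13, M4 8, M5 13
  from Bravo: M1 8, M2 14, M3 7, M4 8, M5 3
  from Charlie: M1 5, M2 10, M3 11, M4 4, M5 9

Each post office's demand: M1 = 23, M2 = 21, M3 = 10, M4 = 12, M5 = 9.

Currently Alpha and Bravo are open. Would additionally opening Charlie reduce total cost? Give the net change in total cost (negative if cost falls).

Yes — net change −94 (cost falls by 94).

Current service cost with {Alpha, Bravo}: 650.
Adding Charlie: each post office re-picks its cheapest; new service cost 470, saving 180.
Extra fixed cost: 86. Net change = 86 − 180 = -94.
(Totals: 1441 → 1347.)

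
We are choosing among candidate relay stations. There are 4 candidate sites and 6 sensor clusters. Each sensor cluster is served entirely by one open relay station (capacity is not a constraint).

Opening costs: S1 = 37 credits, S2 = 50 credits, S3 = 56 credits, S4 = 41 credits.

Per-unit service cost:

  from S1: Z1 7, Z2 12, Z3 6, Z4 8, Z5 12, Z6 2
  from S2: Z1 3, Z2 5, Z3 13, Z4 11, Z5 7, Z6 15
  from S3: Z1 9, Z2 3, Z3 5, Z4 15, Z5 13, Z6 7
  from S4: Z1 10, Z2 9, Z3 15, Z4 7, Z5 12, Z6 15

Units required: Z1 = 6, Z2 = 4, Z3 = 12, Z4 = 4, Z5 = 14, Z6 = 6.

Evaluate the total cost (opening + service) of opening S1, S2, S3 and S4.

Total cost: 412

Each sensor cluster is assigned to its cheapest site among the open ones.
{S1, S2, S3, S4}: Z1→S2 3·6=18, Z2→S3 3·4=12, Z3→S3 5·12=60, Z4→S4 7·4=28, Z5→S2 7·14=98, Z6→S1 2·6=12. Service 228; fixed 184; total 412.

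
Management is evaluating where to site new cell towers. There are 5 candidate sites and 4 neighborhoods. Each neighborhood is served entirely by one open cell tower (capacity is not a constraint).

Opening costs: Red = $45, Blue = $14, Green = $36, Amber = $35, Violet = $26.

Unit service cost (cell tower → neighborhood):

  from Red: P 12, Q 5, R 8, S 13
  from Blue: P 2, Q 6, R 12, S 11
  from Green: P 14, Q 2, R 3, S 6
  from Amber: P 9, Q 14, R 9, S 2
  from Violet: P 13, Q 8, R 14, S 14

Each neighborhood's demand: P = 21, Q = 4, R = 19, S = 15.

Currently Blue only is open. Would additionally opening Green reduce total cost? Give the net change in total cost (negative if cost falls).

Yes — net change −226 (cost falls by 226).

Current service cost with {Blue}: 459.
Adding Green: each neighborhood re-picks its cheapest; new service cost 197, saving 262.
Extra fixed cost: 36. Net change = 36 − 262 = -226.
(Totals: 473 → 247.)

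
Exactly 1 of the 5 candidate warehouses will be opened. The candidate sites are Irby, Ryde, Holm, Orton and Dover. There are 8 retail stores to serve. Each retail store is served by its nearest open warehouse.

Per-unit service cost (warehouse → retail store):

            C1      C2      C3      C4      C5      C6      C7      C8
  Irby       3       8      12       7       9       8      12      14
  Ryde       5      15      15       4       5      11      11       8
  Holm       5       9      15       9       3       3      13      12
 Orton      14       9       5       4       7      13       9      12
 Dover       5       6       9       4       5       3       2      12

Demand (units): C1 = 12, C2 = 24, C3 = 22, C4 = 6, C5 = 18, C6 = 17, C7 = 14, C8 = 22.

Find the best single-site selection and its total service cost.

With exactly 1 open, each retail store uses its cheapest among the chosen.
{Dover}: C1→Dover 5·12=60, C2→Dover 6·24=144, C3→Dover 9·22=198, C4→Dover 4·6=24, C5→Dover 5·18=90, C6→Dover 3·17=51, C7→Dover 2·14=28, C8→Dover 12·22=264. Service cost 859.
{Holm}: service cost 1211
{Orton}: service cost 1255
Among all 5 size-1 choices, {Dover} is lowest.

Choose Dover only; total service cost 859.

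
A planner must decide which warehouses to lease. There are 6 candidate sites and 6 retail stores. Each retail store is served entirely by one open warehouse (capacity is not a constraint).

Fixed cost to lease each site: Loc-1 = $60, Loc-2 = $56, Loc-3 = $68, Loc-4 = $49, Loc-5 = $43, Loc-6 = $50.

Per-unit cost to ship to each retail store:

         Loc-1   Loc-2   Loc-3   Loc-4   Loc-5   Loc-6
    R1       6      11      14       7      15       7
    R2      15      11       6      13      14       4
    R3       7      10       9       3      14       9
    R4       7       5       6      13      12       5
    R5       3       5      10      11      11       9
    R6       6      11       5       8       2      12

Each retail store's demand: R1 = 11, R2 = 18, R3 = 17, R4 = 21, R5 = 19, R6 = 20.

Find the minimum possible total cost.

Minimum total cost: 593

For any fixed open set, each retail store goes to its cheapest open site; total = fixed + service.
{Loc-1, Loc-4, Loc-5, Loc-6}: R1→Loc-1 6·11=66, R2→Loc-6 4·18=72, R3→Loc-4 3·17=51, R4→Loc-6 5·21=105, R5→Loc-1 3·19=57, R6→Loc-5 2·20=40. Service 391; fixed 202; total 593.
{Loc-1, Loc-5, Loc-6}: service 459 + fixed 153 = 612
{Loc-1, Loc-4, Loc-6}: R1→Loc-1 6·11=66, R2→Loc-6 4·18=72, R3→Loc-4 3·17=51, R4→Loc-6 5·21=105, R5→Loc-1 3·19=57, R6→Loc-1 6·20=120. Service 471; fixed 159; total 630.
{Loc-1, Loc-2, Loc-3, Loc-4, Loc-5, Loc-6}: service 391 + fixed 326 = 717
No other subset beats 593.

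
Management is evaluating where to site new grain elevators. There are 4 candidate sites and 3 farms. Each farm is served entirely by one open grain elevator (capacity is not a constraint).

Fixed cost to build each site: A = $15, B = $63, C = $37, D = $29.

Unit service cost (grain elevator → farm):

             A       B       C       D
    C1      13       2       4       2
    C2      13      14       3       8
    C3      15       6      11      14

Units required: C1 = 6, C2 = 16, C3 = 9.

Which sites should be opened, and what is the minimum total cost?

Open C only; minimum total cost 208.

For any fixed open set, each farm goes to its cheapest open site; total = fixed + service.
{C}: C1→C 4·6=24, C2→C 3·16=48, C3→C 11·9=99. Service 171; fixed 37; total 208.
{B, C}: service 114 + fixed 100 = 214
{A, C}: service 171 + fixed 52 = 223
{A, B, C, D}: C1→B 2·6=12, C2→C 3·16=48, C3→B 6·9=54. Service 114; fixed 144; total 258.
No other subset beats 208.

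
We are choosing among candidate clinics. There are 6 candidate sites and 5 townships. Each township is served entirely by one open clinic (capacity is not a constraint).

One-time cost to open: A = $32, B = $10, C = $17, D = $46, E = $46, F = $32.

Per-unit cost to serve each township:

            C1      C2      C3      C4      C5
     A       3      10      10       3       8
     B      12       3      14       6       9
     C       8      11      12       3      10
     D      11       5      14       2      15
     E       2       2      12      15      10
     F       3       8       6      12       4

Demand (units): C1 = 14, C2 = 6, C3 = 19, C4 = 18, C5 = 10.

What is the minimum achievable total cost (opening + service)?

Minimum total cost: 327

For any fixed open set, each township goes to its cheapest open site; total = fixed + service.
{B, C, F}: C1→F 3·14=42, C2→B 3·6=18, C3→F 6·19=114, C4→C 3·18=54, C5→F 4·10=40. Service 268; fixed 59; total 327.
{B, D, F}: C1→F 3·14=42, C2→B 3·6=18, C3→F 6·19=114, C4→D 2·18=36, C5→F 4·10=40. Service 250; fixed 88; total 338.
{D, F}: service 262 + fixed 78 = 340
{A, B, C, D, E, F}: C1→E 2·14=28, C2→E 2·6=12, C3→F 6·19=114, C4→D 2·18=36, C5→F 4·10=40. Service 230; fixed 183; total 413.
No other subset beats 327.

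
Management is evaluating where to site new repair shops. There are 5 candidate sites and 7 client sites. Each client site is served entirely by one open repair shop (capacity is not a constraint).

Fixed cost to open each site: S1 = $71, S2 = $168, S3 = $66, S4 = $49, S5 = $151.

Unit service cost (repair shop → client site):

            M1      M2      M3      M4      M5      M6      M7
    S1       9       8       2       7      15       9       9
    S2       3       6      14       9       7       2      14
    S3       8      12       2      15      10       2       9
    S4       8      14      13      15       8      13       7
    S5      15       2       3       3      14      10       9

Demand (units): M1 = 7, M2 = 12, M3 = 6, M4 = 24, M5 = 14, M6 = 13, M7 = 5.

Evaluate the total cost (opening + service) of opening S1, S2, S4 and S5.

Each client site is assigned to its cheapest site among the open ones.
{S1, S2, S4, S5}: M1→S2 3·7=21, M2→S5 2·12=24, M3→S1 2·6=12, M4→S5 3·24=72, M5→S2 7·14=98, M6→S2 2·13=26, M7→S4 7·5=35. Service 288; fixed 439; total 727.

Total cost: 727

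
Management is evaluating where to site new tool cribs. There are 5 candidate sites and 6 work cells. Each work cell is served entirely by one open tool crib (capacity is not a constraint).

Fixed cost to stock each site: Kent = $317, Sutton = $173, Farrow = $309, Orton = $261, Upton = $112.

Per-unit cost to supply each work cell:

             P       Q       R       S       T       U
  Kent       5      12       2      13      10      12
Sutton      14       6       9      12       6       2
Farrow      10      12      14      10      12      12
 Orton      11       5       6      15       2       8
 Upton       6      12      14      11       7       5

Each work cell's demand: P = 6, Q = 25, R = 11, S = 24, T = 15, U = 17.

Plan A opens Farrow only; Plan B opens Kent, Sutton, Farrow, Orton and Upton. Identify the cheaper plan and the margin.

Plan A: {Farrow}: P→Farrow 10·6=60, Q→Farrow 12·25=300, R→Farrow 14·11=154, S→Farrow 10·24=240, T→Farrow 12·15=180, U→Farrow 12·17=204. Service 1138; fixed 309; total 1447.
Plan B: {Kent, Sutton, Farrow, Orton, Upton}: P→Kent 5·6=30, Q→Orton 5·25=125, R→Kent 2·11=22, S→Farrow 10·24=240, T→Orton 2·15=30, U→Sutton 2·17=34. Service 481; fixed 1172; total 1653.
Difference: |1447 − 1653| = 206.

Plan A is cheaper by 206.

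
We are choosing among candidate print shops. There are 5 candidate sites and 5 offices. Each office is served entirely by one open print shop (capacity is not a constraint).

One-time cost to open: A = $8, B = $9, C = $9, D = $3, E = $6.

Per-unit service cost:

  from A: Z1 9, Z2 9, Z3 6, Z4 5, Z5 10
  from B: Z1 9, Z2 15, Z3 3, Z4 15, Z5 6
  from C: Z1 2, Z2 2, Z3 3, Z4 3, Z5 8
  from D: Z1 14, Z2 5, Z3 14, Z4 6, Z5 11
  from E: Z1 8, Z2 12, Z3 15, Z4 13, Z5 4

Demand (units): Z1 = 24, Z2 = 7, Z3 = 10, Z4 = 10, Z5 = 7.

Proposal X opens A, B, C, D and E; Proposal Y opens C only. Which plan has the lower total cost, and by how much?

Proposal X is cheaper by 2.

Proposal X: {A, B, C, D, E}: Z1→C 2·24=48, Z2→C 2·7=14, Z3→B 3·10=30, Z4→C 3·10=30, Z5→E 4·7=28. Service 150; fixed 35; total 185.
Proposal Y: {C}: Z1→C 2·24=48, Z2→C 2·7=14, Z3→C 3·10=30, Z4→C 3·10=30, Z5→C 8·7=56. Service 178; fixed 9; total 187.
Difference: |185 − 187| = 2.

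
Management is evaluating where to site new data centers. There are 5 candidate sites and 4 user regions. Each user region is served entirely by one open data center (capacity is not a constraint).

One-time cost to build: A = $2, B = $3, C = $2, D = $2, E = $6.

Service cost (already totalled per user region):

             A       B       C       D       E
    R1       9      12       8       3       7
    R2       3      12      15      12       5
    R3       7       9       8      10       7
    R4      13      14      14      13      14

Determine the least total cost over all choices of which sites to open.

Minimum total cost: 30

For any fixed open set, each user region goes to its cheapest open site; total = fixed + service.
{A, D}: R1→D 3, R2→A 3, R3→A 7, R4→A 13. Service 26; fixed 4; total 30.
{A, C, D}: service 26 + fixed 6 = 32
{A, B, D}: service 26 + fixed 7 = 33
{A, B, C, D, E}: R1→D 3, R2→A 3, R3→A 7, R4→A 13. Service 26; fixed 15; total 41.
No other subset beats 30.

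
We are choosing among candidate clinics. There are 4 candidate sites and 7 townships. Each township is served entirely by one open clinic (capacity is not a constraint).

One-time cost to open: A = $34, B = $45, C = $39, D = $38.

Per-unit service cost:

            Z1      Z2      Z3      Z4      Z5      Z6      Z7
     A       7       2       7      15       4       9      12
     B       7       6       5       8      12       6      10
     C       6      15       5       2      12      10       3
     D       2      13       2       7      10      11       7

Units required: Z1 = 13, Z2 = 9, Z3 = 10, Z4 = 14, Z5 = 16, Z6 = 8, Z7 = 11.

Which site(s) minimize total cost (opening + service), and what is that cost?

Open A, C and D; minimum total cost 372.

For any fixed open set, each township goes to its cheapest open site; total = fixed + service.
{A, C, D}: Z1→D 2·13=26, Z2→A 2·9=18, Z3→D 2·10=20, Z4→C 2·14=28, Z5→A 4·16=64, Z6→A 9·8=72, Z7→C 3·11=33. Service 261; fixed 111; total 372.
{A, B, C, D}: Z1→D 2·13=26, Z2→A 2·9=18, Z3→D 2·10=20, Z4→C 2·14=28, Z5→A 4·16=64, Z6→B 6·8=48, Z7→C 3·11=33. Service 237; fixed 156; total 393.
{A, C}: service 343 + fixed 73 = 416
{A}: service 657 + fixed 34 = 691
No other subset beats 372.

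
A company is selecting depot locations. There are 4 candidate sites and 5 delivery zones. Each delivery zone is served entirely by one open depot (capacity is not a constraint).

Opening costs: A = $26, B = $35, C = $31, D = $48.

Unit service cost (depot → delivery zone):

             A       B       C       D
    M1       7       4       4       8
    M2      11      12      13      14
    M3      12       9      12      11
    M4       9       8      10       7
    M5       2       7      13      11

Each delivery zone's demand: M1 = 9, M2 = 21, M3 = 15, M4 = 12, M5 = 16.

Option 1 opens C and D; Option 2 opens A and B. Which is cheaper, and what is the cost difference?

Option 2 is cheaper by 222.

Option 1: {C, D}: M1→C 4·9=36, M2→C 13·21=273, M3→D 11·15=165, M4→D 7·12=84, M5→D 11·16=176. Service 734; fixed 79; total 813.
Option 2: {A, B}: M1→B 4·9=36, M2→A 11·21=231, M3→B 9·15=135, M4→B 8·12=96, M5→A 2·16=32. Service 530; fixed 61; total 591.
Difference: |813 − 591| = 222.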